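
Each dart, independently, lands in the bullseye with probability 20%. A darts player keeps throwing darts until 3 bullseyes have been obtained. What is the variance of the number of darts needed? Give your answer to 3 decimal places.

Y = total darts until the third success; negative binomial with r=3, p=0.20.
Var(Y) = r(1−p)/p² = 3·0.80 / 0.20² = 60.00000

60.000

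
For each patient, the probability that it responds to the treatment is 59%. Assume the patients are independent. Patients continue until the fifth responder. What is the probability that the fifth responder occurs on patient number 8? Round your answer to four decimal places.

0.1725

Y = trial on which the fifth success occurs; negative binomial, r=5, p=0.59.
P(Y=8) = C(7,4) · p^5 · (1−p)^3
= 35 · 0.071492 · 0.068921 = 0.172457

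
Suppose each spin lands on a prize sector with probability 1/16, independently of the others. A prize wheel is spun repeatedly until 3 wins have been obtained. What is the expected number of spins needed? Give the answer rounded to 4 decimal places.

Y = total spins until the third success; negative binomial with r=3, p=0.0625.
E[Y] = r / p = 3 / 0.0625 = 48.000000

48.0000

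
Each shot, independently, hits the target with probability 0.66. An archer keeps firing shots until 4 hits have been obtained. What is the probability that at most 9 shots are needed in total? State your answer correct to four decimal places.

0.9533

Finishing within 9 shots ⇔ at least 4 successes in the first 9. With X ~ Binomial(9, 0.66), P(Y ≤ 9) = 1 − P(X ≤ 3).
  k=0: C(9,0)·0.66^0·0.34^9 = 0.000061
  k=1: C(9,1)·0.66^1·0.34^8 = 0.001061
  k=2: C(9,2)·0.66^2·0.34^7 = 0.008237
  k=3: C(9,3)·0.66^3·0.34^6 = 0.037307
1 − 0.046664 = 0.953336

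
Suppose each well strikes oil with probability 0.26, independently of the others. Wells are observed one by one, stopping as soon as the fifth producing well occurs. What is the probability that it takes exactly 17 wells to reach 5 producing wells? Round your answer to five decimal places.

0.05831

Y = trial on which the fifth success occurs; negative binomial, r=5, p=0.26.
P(Y=17) = C(16,4) · p^5 · (1−p)^12
= 1820 · 0.0011881 · 0.026964 = 0.0583067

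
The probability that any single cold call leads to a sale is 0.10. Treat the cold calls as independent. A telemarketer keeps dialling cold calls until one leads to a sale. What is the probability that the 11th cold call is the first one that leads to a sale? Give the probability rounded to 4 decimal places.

Geometric (trials to first success), p = 0.10.
P(Y = 11) = (1−p)^10 · p = 0.34868 · 0.10 = 0.034868

0.0349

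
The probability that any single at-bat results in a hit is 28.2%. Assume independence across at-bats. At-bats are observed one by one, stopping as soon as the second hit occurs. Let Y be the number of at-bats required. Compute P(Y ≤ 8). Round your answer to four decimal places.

Finishing within 8 at-bats ⇔ at least 2 successes in the first 8. With X ~ Binomial(8, 0.282), P(Y ≤ 8) = 1 − P(X ≤ 1).
  k=0: C(8,0)·0.282^0·0.718^8 = 0.070631
  k=1: C(8,1)·0.282^1·0.718^7 = 0.221927
1 − 0.292558 = 0.707442

0.7074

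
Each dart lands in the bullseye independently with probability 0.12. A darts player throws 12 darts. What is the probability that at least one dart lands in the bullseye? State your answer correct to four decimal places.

0.7843

P(at least one) = 1 − P(none) = 1 − (1 − 0.12)^12
= 1 − 0.215671 = 0.784329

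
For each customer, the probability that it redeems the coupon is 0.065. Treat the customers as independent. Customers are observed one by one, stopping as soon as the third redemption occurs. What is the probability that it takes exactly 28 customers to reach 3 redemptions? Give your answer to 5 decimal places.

Y = trial on which the third success occurs; negative binomial, r=3, p=0.065.
P(Y=28) = C(27,2) · p^3 · (1−p)^25
= 351 · 0.00027463 · 0.18633 = 0.0179613

0.01796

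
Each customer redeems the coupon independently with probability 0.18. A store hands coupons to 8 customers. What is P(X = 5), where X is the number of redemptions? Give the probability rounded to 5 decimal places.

X ~ Binomial(n=8, p=0.18).
P(X=5) = C(8,5) · p^5 · (1−p)^3
= 56 · 0.00018896 · 0.55137 = 0.0058343

0.00583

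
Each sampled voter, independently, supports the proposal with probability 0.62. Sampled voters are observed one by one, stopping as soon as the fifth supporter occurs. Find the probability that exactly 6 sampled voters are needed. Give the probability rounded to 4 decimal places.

Y = trial on which the fifth success occurs; negative binomial, r=5, p=0.62.
P(Y=6) = C(5,4) · p^5 · (1−p)^1
= 5 · 0.091613 · 0.38 = 0.174065

0.1741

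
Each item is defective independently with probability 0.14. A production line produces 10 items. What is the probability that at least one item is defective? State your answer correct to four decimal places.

0.7787

P(at least one) = 1 − P(none) = 1 − (1 − 0.14)^10
= 1 − 0.221302 = 0.778698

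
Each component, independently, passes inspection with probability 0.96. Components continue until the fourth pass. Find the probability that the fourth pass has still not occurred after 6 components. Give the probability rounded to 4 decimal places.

0.0012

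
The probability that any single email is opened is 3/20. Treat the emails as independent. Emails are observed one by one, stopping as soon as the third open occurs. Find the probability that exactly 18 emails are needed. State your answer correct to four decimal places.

0.0401

Y = trial on which the third success occurs; negative binomial, r=3, p=0.15.
P(Y=18) = C(17,2) · p^3 · (1−p)^15
= 136 · 0.003375 · 0.087354 = 0.040096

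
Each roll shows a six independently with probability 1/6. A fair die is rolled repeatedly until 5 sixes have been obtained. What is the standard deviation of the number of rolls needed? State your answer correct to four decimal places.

12.2474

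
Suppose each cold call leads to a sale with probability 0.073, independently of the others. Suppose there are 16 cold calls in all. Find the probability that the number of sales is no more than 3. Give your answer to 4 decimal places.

X ~ Binomial(16, 0.073); P(X ≤ 3) = Σ C(16,k) p^k (1−p)^(16−k) over k:
  k=0: C(16,0)·0.073^0·0.927^16 = 0.297355
  k=1: C(16,1)·0.073^1·0.927^15 = 0.374661
  k=2: C(16,2)·0.073^2·0.927^14 = 0.221281
  k=3: C(16,3)·0.073^3·0.927^13 = 0.081319
Total = 0.974616

0.9746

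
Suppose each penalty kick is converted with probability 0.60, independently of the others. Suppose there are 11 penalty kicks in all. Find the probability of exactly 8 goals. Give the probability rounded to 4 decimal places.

0.1774

X ~ Binomial(n=11, p=0.60).
P(X=8) = C(11,8) · p^8 · (1−p)^3
= 165 · 0.016796 · 0.064 = 0.177367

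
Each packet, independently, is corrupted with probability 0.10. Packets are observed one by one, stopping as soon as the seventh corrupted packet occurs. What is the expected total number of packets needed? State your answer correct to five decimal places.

70.00000

Y = total packets until the seventh success; negative binomial with r=7, p=0.10.
E[Y] = r / p = 7 / 0.10 = 70.0000000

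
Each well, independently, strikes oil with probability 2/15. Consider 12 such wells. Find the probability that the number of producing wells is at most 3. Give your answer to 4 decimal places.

0.9354

X ~ Binomial(12, 0.133333); P(X ≤ 3) = Σ C(12,k) p^k (1−p)^(12−k) over k:
  k=0: C(12,0)·0.133333^0·0.866667^12 = 0.179566
  k=1: C(12,1)·0.133333^1·0.866667^11 = 0.331507
  k=2: C(12,2)·0.133333^2·0.866667^10 = 0.280506
  k=3: C(12,3)·0.133333^3·0.866667^9 = 0.143849
Total = 0.935429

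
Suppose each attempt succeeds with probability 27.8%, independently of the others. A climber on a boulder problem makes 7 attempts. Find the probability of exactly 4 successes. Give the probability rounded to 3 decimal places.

X ~ Binomial(n=7, p=0.278).
P(X=4) = C(7,4) · p^4 · (1−p)^3
= 35 · 0.0059728 · 0.37637 = 0.07868

0.079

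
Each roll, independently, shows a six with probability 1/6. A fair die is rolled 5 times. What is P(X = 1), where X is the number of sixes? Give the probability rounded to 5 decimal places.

0.40188

X ~ Binomial(n=5, p=0.166667).
P(X=1) = C(5,1) · p^1 · (1−p)^4
= 5 · 0.16667 · 0.48225 = 0.4018776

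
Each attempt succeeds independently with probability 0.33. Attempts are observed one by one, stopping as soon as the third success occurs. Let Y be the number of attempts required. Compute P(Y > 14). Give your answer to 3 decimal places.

Needing more than 14 attempts ⇔ fewer than 3 successes in the first 14. With X ~ Binomial(14, 0.33), P(Y > 14) = P(X ≤ 2).
  k=0: C(14,0)·0.33^0·0.67^14 = 0.00367
  k=1: C(14,1)·0.33^1·0.67^13 = 0.02533
  k=2: C(14,2)·0.33^2·0.67^12 = 0.08109
P(X ≤ 2) = 0.11009

0.110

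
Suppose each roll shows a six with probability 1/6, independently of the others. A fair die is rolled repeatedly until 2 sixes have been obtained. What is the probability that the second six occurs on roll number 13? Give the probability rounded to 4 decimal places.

0.0449

Y = trial on which the second success occurs; negative binomial, r=2, p=0.166667.
P(Y=13) = C(12,1) · p^2 · (1−p)^11
= 12 · 0.027778 · 0.13459 = 0.044863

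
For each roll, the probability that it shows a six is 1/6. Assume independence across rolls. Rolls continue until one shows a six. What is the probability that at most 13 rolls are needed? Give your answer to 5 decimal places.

Y = number of rolls to the first success; geometric, p = 0.166667.
P(Y ≤ 13) = 1 − (1−p)^13 = 1 − 0.0934639 = 0.9065361

0.90654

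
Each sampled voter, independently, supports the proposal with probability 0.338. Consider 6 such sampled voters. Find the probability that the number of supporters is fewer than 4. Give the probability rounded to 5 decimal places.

X ~ Binomial(6, 0.338); P(X ≤ 3) = Σ C(6,k) p^k (1−p)^(6−k) over k:
  k=0: C(6,0)·0.338^0·0.662^6 = 0.0841682
  k=1: C(6,1)·0.338^1·0.662^5 = 0.2578445
  k=2: C(6,2)·0.338^2·0.662^4 = 0.3291218
  k=3: C(6,3)·0.338^3·0.662^3 = 0.2240547
Total = 0.8951892

0.89519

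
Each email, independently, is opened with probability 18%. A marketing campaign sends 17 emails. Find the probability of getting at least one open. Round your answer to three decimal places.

P(at least one) = 1 − P(none) = 1 − (1 − 0.18)^17
= 1 − 0.03426 = 0.96574

0.966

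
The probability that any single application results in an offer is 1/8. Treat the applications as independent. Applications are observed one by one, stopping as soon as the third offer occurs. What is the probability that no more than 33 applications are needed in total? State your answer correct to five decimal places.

Finishing within 33 applications ⇔ at least 3 successes in the first 33. With X ~ Binomial(33, 0.125), P(Y ≤ 33) = 1 − P(X ≤ 2).
  k=0: C(33,0)·0.125^0·0.875^33 = 0.0121974
  k=1: C(33,1)·0.125^1·0.875^32 = 0.0575018
  k=2: C(33,2)·0.125^2·0.875^31 = 0.1314327
1 − 0.2011319 = 0.7988681

0.79887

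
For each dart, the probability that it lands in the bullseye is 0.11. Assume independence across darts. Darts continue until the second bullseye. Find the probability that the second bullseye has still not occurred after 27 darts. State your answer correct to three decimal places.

Needing more than 27 darts ⇔ fewer than 2 successes in the first 27. With X ~ Binomial(27, 0.11), P(Y > 27) = P(X ≤ 1).
  k=0: C(27,0)·0.11^0·0.89^27 = 0.04301
  k=1: C(27,1)·0.11^1·0.89^26 = 0.14351
P(X ≤ 1) = 0.18652

0.187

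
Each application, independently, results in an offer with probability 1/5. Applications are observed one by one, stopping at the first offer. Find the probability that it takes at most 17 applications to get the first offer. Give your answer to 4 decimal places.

Y = number of applications to the first success; geometric, p = 0.20.
P(Y ≤ 17) = 1 − (1−p)^17 = 1 − 0.022518 = 0.977482

0.9775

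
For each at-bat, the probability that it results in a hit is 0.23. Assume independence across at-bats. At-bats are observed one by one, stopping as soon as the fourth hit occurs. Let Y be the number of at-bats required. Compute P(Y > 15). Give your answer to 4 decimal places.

0.5350

Needing more than 15 at-bats ⇔ fewer than 4 successes in the first 15. With X ~ Binomial(15, 0.23), P(Y > 15) = P(X ≤ 3).
  k=0: C(15,0)·0.23^0·0.77^15 = 0.019832
  k=1: C(15,1)·0.23^1·0.77^14 = 0.088857
  k=2: C(15,2)·0.23^2·0.77^13 = 0.185791
  k=3: C(15,3)·0.23^3·0.77^12 = 0.240483
P(X ≤ 3) = 0.534962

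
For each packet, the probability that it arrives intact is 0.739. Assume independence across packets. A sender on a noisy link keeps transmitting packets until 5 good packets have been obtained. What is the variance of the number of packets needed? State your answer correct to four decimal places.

Y = total packets until the fifth success; negative binomial with r=5, p=0.739.
Var(Y) = r(1−p)/p² = 5·0.261 / 0.739² = 2.389580

2.3896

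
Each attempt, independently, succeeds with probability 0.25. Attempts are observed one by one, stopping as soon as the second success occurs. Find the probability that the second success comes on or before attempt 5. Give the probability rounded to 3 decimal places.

Finishing within 5 attempts ⇔ at least 2 successes in the first 5. With X ~ Binomial(5, 0.25), P(Y ≤ 5) = 1 − P(X ≤ 1).
  k=0: C(5,0)·0.25^0·0.75^5 = 0.23730
  k=1: C(5,1)·0.25^1·0.75^4 = 0.39551
1 − 0.63281 = 0.36719

0.367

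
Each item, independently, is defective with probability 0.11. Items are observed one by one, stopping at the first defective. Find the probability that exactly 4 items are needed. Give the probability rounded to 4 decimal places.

0.0775

Geometric (trials to first success), p = 0.11.
P(Y = 4) = (1−p)^3 · p = 0.70497 · 0.11 = 0.077547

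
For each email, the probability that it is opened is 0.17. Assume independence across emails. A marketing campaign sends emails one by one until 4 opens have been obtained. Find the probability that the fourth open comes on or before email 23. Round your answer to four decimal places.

Finishing within 23 emails ⇔ at least 4 successes in the first 23. With X ~ Binomial(23, 0.17), P(Y ≤ 23) = 1 − P(X ≤ 3).
  k=0: C(23,0)·0.17^0·0.83^23 = 0.013766
  k=1: C(23,1)·0.17^1·0.83^22 = 0.064848
  k=2: C(23,2)·0.17^2·0.83^21 = 0.146103
  k=3: C(23,3)·0.17^3·0.83^20 = 0.209473
1 − 0.434189 = 0.565811

0.5658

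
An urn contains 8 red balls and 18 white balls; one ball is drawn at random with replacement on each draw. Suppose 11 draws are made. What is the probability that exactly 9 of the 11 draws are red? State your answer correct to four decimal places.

0.0007

X ~ Binomial(n=11, p=0.307692).
P(X=9) = C(11,9) · p^9 · (1−p)^2
= 55 · 2.472e-05 · 0.47929 = 0.000652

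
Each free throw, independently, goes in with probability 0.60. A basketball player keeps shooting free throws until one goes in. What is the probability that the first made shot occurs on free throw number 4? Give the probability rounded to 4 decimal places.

0.0384

Geometric (trials to first success), p = 0.60.
P(Y = 4) = (1−p)^3 · p = 0.064 · 0.60 = 0.038400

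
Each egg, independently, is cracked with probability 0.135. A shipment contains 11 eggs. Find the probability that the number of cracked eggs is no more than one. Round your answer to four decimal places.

0.5511

X ~ Binomial(11, 0.135); P(X ≤ 1) = Σ C(11,k) p^k (1−p)^(11−k) over k:
  k=0: C(11,0)·0.135^0·0.865^11 = 0.202851
  k=1: C(11,1)·0.135^1·0.865^10 = 0.348247
Total = 0.551098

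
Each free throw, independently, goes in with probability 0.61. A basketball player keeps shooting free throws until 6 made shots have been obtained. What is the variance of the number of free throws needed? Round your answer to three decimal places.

Y = total free throws until the sixth success; negative binomial with r=6, p=0.61.
Var(Y) = r(1−p)/p² = 6·0.39 / 0.61² = 6.28863

6.289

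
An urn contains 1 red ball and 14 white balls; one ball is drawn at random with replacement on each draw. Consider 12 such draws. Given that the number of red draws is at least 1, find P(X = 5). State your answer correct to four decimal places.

0.0011

X ~ Binomial(12, 0.066667). Want P(X=5 | X≥1) = P(X=5) / P(X≥1).
P(X=5) = C(12,5)·0.066667^5·0.933333^7 = 0.000643
P(X≥1) = 1 − 0.436960 = 0.563040
Ratio = 0.000643 / 0.563040 = 0.001143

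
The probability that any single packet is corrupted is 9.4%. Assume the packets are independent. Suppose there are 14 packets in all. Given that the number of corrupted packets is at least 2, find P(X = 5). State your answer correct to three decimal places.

0.016

X ~ Binomial(14, 0.094). Want P(X=5 | X≥2) = P(X=5) / P(X≥2).
P(X=5) = C(14,5)·0.094^5·0.906^9 = 0.00604
P(X≥2) = 1 − 0.25107 − 0.36469 = 0.38424
Ratio = 0.00604 / 0.38424 = 0.01573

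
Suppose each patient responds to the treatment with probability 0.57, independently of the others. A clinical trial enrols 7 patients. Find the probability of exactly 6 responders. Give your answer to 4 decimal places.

0.1032

X ~ Binomial(n=7, p=0.57).
P(X=6) = C(7,6) · p^6 · (1−p)^1
= 7 · 0.034296 · 0.43 = 0.103232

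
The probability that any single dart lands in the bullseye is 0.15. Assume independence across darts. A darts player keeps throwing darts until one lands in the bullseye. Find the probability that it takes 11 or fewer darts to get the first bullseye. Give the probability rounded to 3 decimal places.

0.833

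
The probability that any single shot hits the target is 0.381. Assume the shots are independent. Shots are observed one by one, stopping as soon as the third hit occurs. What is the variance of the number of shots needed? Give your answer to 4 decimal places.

Y = total shots until the third success; negative binomial with r=3, p=0.381.
Var(Y) = r(1−p)/p² = 3·0.619 / 0.381² = 12.792692

12.7927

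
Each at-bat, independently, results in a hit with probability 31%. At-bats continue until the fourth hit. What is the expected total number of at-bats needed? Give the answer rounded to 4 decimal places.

Y = total at-bats until the fourth success; negative binomial with r=4, p=0.31.
E[Y] = r / p = 4 / 0.31 = 12.903226

12.9032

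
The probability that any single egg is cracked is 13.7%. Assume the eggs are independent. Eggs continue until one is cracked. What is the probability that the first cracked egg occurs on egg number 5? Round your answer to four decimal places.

Geometric (trials to first success), p = 0.137.
P(Y = 5) = (1−p)^4 · p = 0.55468 · 0.137 = 0.075991

0.0760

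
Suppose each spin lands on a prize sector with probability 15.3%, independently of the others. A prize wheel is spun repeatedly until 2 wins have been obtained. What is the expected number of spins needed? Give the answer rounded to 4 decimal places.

Y = total spins until the second success; negative binomial with r=2, p=0.153.
E[Y] = r / p = 2 / 0.153 = 13.071895

13.0719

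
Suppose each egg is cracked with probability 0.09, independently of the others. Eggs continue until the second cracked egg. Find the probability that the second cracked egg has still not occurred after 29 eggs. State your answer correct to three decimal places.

0.251

Needing more than 29 eggs ⇔ fewer than 2 successes in the first 29. With X ~ Binomial(29, 0.09), P(Y > 29) = P(X ≤ 1).
  k=0: C(29,0)·0.09^0·0.91^29 = 0.06489
  k=1: C(29,1)·0.09^1·0.91^28 = 0.18612
P(X ≤ 1) = 0.25102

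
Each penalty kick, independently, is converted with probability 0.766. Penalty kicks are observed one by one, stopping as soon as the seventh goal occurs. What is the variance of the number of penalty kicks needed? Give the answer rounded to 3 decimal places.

2.792

Y = total penalty kicks until the seventh success; negative binomial with r=7, p=0.766.
Var(Y) = r(1−p)/p² = 7·0.234 / 0.766² = 2.79162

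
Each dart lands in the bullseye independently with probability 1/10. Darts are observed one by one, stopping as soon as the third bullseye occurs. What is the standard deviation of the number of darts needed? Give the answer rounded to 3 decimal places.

16.432

Y = total darts until the third success; negative binomial with r=3, p=0.10.
SD(Y) = √[r(1−p)/p²] = √(270.00000) = 16.43168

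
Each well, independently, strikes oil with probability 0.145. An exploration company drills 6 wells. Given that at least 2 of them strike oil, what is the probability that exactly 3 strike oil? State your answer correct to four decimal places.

X ~ Binomial(6, 0.145). Want P(X=3 | X≥2) = P(X=3) / P(X≥2).
P(X=3) = C(6,3)·0.145^3·0.855^3 = 0.038109
P(X≥2) = 1 − 0.390658 − 0.397512 = 0.211830
Ratio = 0.038109 / 0.211830 = 0.179905

0.1799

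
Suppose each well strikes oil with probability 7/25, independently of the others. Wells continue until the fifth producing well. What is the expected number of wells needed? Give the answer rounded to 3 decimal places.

17.857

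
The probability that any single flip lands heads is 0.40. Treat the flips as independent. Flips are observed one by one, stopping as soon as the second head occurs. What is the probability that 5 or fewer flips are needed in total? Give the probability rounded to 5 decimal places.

0.66304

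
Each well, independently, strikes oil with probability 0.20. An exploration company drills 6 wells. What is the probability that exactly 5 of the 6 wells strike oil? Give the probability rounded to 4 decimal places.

X ~ Binomial(n=6, p=0.20).
P(X=5) = C(6,5) · p^5 · (1−p)^1
= 6 · 0.00032 · 0.8 = 0.001536

0.0015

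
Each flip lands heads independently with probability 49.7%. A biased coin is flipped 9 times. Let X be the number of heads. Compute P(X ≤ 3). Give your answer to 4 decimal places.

X ~ Binomial(9, 0.497); P(X ≤ 3) = Σ C(9,k) p^k (1−p)^(9−k) over k:
  k=0: C(9,0)·0.497^0·0.503^9 = 0.002061
  k=1: C(9,1)·0.497^1·0.503^8 = 0.018329
  k=2: C(9,2)·0.497^2·0.503^7 = 0.072442
  k=3: C(9,3)·0.497^3·0.503^6 = 0.167015
Total = 0.259848

0.2598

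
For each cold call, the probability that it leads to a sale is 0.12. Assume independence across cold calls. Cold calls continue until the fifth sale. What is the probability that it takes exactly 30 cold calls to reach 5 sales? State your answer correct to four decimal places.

0.0242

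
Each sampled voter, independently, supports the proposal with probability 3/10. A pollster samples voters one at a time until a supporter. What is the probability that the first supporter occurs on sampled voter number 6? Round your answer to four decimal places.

Geometric (trials to first success), p = 0.30.
P(Y = 6) = (1−p)^5 · p = 0.16807 · 0.30 = 0.050421

0.0504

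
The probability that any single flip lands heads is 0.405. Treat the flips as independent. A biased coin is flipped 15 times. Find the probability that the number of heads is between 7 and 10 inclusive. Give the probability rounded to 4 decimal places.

0.3953

X ~ Binomial(15, 0.405); P(7 ≤ X ≤ 10) = Σ C(15,k) p^k (1−p)^(15−k) over k:
  k=7: C(15,7)·0.405^7·0.595^8 = 0.180663
  k=8: C(15,8)·0.405^8·0.595^7 = 0.122972
  k=9: C(15,9)·0.405^9·0.595^6 = 0.065103
  k=10: C(15,10)·0.405^10·0.595^5 = 0.026588
Total = 0.395327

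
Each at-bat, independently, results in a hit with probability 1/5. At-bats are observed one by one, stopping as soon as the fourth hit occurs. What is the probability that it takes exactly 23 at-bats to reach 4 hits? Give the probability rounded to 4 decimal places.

Y = trial on which the fourth success occurs; negative binomial, r=4, p=0.20.
P(Y=23) = C(22,3) · p^4 · (1−p)^19
= 1540 · 0.0016 · 0.014412 = 0.035510

0.0355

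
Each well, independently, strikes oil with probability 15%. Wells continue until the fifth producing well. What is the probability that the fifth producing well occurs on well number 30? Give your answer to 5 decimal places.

Y = trial on which the fifth success occurs; negative binomial, r=5, p=0.15.
P(Y=30) = C(29,4) · p^5 · (1−p)^25
= 23751 · 7.5937e-05 · 0.017198 = 0.0310178

0.03102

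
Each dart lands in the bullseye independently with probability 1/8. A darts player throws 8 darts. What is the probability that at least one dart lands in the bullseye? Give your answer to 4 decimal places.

0.6564

P(at least one) = 1 − P(none) = 1 − (1 − 0.125)^8
= 1 − 0.343609 = 0.656391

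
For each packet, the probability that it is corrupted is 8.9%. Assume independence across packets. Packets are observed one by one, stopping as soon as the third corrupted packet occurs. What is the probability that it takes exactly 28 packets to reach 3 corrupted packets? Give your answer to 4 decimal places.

Y = trial on which the third success occurs; negative binomial, r=3, p=0.089.
P(Y=28) = C(27,2) · p^3 · (1−p)^25
= 351 · 0.00070497 · 0.097266 = 0.024068

0.0241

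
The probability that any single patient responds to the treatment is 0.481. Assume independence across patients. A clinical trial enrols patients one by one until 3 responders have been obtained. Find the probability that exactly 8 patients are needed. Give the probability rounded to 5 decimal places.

0.08800

Y = trial on which the third success occurs; negative binomial, r=3, p=0.481.
P(Y=8) = C(7,2) · p^3 · (1−p)^5
= 21 · 0.11128 · 0.037656 = 0.0880018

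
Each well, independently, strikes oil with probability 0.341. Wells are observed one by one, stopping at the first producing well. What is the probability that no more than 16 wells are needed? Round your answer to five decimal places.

0.99873

Y = number of wells to the first success; geometric, p = 0.341.
P(Y ≤ 16) = 1 − (1−p)^16 = 1 − 0.0012652 = 0.9987348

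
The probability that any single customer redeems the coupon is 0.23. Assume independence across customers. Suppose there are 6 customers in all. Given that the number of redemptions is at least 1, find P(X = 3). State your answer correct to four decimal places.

0.1403

X ~ Binomial(6, 0.23). Want P(X=3 | X≥1) = P(X=3) / P(X≥1).
P(X=3) = C(6,3)·0.23^3·0.77^3 = 0.111093
P(X≥1) = 1 − 0.208422 = 0.791578
Ratio = 0.111093 / 0.791578 = 0.140343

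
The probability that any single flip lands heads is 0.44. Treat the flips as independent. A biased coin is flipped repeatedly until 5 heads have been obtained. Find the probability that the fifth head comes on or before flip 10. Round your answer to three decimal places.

0.470

Finishing within 10 flips ⇔ at least 5 successes in the first 10. With X ~ Binomial(10, 0.44), P(Y ≤ 10) = 1 − P(X ≤ 4).
  k=0: C(10,0)·0.44^0·0.56^10 = 0.00303
  k=1: C(10,1)·0.44^1·0.56^9 = 0.02383
  k=2: C(10,2)·0.44^2·0.56^8 = 0.08426
  k=3: C(10,3)·0.44^3·0.56^7 = 0.17655
  k=4: C(10,4)·0.44^4·0.56^6 = 0.24275
1 − 0.53042 = 0.46958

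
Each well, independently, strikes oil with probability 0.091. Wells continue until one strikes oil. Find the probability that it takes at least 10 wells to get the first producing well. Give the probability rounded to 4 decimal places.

0.4237

Y = number of wells to the first success; geometric, p = 0.091.
P(Y > 9) = P(first 9 all fail) = (1−p)^9 = 0.423716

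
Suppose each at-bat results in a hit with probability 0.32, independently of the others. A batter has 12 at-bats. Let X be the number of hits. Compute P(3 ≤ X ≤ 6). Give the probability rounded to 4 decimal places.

X ~ Binomial(12, 0.32); P(3 ≤ X ≤ 6) = Σ C(12,k) p^k (1−p)^(12−k) over k:
  k=3: C(12,3)·0.32^3·0.68^9 = 0.224106
  k=4: C(12,4)·0.32^4·0.68^8 = 0.237288
  k=5: C(12,5)·0.32^5·0.68^7 = 0.178664
  k=6: C(12,6)·0.32^6·0.68^6 = 0.098090
Total = 0.738148

0.7381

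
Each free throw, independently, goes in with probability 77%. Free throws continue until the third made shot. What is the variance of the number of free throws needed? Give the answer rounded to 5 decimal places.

1.16377

Y = total free throws until the third success; negative binomial with r=3, p=0.77.
Var(Y) = r(1−p)/p² = 3·0.23 / 0.77² = 1.1637713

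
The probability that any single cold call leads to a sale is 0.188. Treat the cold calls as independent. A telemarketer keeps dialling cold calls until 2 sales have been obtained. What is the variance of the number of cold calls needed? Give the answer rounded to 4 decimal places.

45.9484

Y = total cold calls until the second success; negative binomial with r=2, p=0.188.
Var(Y) = r(1−p)/p² = 2·0.812 / 0.188² = 45.948393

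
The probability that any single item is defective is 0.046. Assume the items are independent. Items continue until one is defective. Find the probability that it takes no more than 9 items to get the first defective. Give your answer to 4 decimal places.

0.3455

Y = number of items to the first success; geometric, p = 0.046.
P(Y ≤ 9) = 1 − (1−p)^9 = 1 − 0.654539 = 0.345461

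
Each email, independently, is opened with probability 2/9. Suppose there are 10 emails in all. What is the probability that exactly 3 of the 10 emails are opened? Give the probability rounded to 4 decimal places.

0.2267

X ~ Binomial(n=10, p=0.222222).
P(X=3) = C(10,3) · p^3 · (1−p)^7
= 120 · 0.010974 · 0.17218 = 0.226742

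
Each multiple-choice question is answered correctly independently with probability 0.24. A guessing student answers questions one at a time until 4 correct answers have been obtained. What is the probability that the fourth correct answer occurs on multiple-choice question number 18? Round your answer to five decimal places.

Y = trial on which the fourth success occurs; negative binomial, r=4, p=0.24.
P(Y=18) = C(17,3) · p^4 · (1−p)^14
= 680 · 0.0033178 · 0.021448 = 0.0483887

0.04839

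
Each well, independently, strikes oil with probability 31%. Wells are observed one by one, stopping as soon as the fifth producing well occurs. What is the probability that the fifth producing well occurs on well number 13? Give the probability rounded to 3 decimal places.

Y = trial on which the fifth success occurs; negative binomial, r=5, p=0.31.
P(Y=13) = C(12,4) · p^5 · (1−p)^8
= 495 · 0.0028629 · 0.05138 = 0.07281

0.073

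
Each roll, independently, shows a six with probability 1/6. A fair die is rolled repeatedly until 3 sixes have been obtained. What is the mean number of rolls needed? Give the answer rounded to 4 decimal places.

18.0000

Y = total rolls until the third success; negative binomial with r=3, p=0.166667.
E[Y] = r / p = 3 / 0.166667 = 18.000000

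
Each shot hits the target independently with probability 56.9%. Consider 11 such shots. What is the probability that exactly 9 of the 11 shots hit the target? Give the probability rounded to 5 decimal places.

0.06387

X ~ Binomial(n=11, p=0.569).
P(X=9) = C(11,9) · p^9 · (1−p)^2
= 55 · 0.0062519 · 0.18576 = 0.0638745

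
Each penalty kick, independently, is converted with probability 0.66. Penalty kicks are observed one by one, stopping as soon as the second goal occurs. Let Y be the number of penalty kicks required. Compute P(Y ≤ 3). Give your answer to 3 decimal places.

Finishing within 3 penalty kicks ⇔ at least 2 successes in the first 3. With X ~ Binomial(3, 0.66), P(Y ≤ 3) = 1 − P(X ≤ 1).
  k=0: C(3,0)·0.66^0·0.34^3 = 0.03930
  k=1: C(3,1)·0.66^1·0.34^2 = 0.22889
1 − 0.26819 = 0.73181

0.732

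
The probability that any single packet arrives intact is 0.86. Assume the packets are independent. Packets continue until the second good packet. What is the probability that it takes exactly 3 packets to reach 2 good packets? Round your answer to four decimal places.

0.2071

Y = trial on which the second success occurs; negative binomial, r=2, p=0.86.
P(Y=3) = C(2,1) · p^2 · (1−p)^1
= 2 · 0.7396 · 0.14 = 0.207088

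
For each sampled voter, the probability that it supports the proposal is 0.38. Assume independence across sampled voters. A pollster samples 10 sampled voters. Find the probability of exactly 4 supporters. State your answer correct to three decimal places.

X ~ Binomial(n=10, p=0.38).
P(X=4) = C(10,4) · p^4 · (1−p)^6
= 210 · 0.020851 · 0.0568 = 0.24872

0.249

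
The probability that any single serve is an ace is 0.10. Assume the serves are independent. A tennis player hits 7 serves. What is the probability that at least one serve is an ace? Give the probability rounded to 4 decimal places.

P(at least one) = 1 − P(none) = 1 − (1 − 0.10)^7
= 1 − 0.478297 = 0.521703

0.5217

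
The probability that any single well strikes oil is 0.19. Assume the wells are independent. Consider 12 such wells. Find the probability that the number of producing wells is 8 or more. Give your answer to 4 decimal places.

X ~ Binomial(12, 0.19); P(X ≥ 8) = Σ C(12,k) p^k (1−p)^(12−k) over k:
  k=8: C(12,8)·0.19^8·0.81^4 = 0.000362
  k=9: C(12,9)·0.19^9·0.81^3 = 0.000038
  k=10: C(12,10)·0.19^10·0.81^2 = 0.000003
  k=11: C(12,11)·0.19^11·0.81^1 = 0.000000
  k=12: C(12,12)·0.19^12·0.81^0 = 0.000000
Total = 0.000402

0.0004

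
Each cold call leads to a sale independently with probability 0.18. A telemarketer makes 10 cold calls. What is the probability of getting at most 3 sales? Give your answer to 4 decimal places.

X ~ Binomial(10, 0.18); P(X ≤ 3) = Σ C(10,k) p^k (1−p)^(10−k) over k:
  k=0: C(10,0)·0.18^0·0.82^10 = 0.137448
  k=1: C(10,1)·0.18^1·0.82^9 = 0.301715
  k=2: C(10,2)·0.18^2·0.82^8 = 0.298036
  k=3: C(10,3)·0.18^3·0.82^7 = 0.174460
Total = 0.911659

0.9117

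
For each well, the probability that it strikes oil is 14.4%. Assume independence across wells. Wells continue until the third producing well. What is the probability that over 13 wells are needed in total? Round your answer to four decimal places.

Needing more than 13 wells ⇔ fewer than 3 successes in the first 13. With X ~ Binomial(13, 0.144), P(Y > 13) = P(X ≤ 2).
  k=0: C(13,0)·0.144^0·0.856^13 = 0.132483
  k=1: C(13,1)·0.144^1·0.856^12 = 0.289728
  k=2: C(13,2)·0.144^2·0.856^11 = 0.292436
P(X ≤ 2) = 0.714647

0.7146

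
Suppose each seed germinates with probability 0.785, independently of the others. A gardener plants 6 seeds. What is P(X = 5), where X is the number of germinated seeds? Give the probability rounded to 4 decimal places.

0.3845

X ~ Binomial(n=6, p=0.785).
P(X=5) = C(6,5) · p^5 · (1−p)^1
= 6 · 0.29809 · 0.215 = 0.384537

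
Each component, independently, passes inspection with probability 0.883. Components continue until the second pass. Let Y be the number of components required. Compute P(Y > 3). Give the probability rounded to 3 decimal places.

0.038

Needing more than 3 components ⇔ fewer than 2 successes in the first 3. With X ~ Binomial(3, 0.883), P(Y > 3) = P(X ≤ 1).
  k=0: C(3,0)·0.883^0·0.117^3 = 0.00160
  k=1: C(3,1)·0.883^1·0.117^2 = 0.03626
P(X ≤ 1) = 0.03786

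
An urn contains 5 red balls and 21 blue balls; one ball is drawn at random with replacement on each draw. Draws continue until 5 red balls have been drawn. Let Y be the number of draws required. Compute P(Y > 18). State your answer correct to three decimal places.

Needing more than 18 draws ⇔ fewer than 5 successes in the first 18. With X ~ Binomial(18, 0.192308), P(Y > 18) = P(X ≤ 4).
  k=0: C(18,0)·0.192308^0·0.807692^18 = 0.02140
  k=1: C(18,1)·0.192308^1·0.807692^17 = 0.09172
  k=2: C(18,2)·0.192308^2·0.807692^16 = 0.18562
  k=3: C(18,3)·0.192308^3·0.807692^15 = 0.23571
  k=4: C(18,4)·0.192308^4·0.807692^14 = 0.21045
P(X ≤ 4) = 0.74489

0.745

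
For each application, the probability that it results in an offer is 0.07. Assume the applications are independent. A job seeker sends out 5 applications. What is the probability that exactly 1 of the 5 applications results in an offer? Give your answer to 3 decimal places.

0.262

X ~ Binomial(n=5, p=0.07).
P(X=1) = C(5,1) · p^1 · (1−p)^4
= 5 · 0.07 · 0.74805 = 0.26182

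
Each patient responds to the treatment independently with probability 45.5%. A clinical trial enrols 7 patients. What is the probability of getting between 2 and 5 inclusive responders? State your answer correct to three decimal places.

0.864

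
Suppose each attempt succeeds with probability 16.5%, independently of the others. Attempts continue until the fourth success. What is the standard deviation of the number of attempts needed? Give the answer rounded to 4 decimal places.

Y = total attempts until the fourth success; negative binomial with r=4, p=0.165.
SD(Y) = √[r(1−p)/p²] = √(122.681359) = 11.076162

11.0762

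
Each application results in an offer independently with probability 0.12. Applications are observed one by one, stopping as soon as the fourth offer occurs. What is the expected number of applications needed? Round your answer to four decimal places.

Y = total applications until the fourth success; negative binomial with r=4, p=0.12.
E[Y] = r / p = 4 / 0.12 = 33.333333

33.3333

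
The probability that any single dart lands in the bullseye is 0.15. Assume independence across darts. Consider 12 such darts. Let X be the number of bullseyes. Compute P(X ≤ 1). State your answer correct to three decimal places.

0.443

X ~ Binomial(12, 0.15); P(X ≤ 1) = Σ C(12,k) p^k (1−p)^(12−k) over k:
  k=0: C(12,0)·0.15^0·0.85^12 = 0.14224
  k=1: C(12,1)·0.15^1·0.85^11 = 0.30122
Total = 0.44346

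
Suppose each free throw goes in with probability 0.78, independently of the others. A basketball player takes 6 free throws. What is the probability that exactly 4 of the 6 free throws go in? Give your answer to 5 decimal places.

0.26873

X ~ Binomial(n=6, p=0.78).
P(X=4) = C(6,4) · p^4 · (1−p)^2
= 15 · 0.37015 · 0.0484 = 0.2687293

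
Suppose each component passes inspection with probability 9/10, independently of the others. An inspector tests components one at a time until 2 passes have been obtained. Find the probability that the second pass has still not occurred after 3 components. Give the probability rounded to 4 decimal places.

0.0280

Needing more than 3 components ⇔ fewer than 2 successes in the first 3. With X ~ Binomial(3, 0.90), P(Y > 3) = P(X ≤ 1).
  k=0: C(3,0)·0.90^0·0.10^3 = 0.001000
  k=1: C(3,1)·0.90^1·0.10^2 = 0.027000
P(X ≤ 1) = 0.028000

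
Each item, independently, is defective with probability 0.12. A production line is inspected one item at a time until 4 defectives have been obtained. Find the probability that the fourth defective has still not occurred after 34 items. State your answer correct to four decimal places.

0.4047

Needing more than 34 items ⇔ fewer than 4 successes in the first 34. With X ~ Binomial(34, 0.12), P(Y > 34) = P(X ≤ 3).
  k=0: C(34,0)·0.12^0·0.88^34 = 0.012954
  k=1: C(34,1)·0.12^1·0.88^33 = 0.060060
  k=2: C(34,2)·0.12^2·0.88^32 = 0.135136
  k=3: C(34,3)·0.12^3·0.88^31 = 0.196561
P(X ≤ 3) = 0.404712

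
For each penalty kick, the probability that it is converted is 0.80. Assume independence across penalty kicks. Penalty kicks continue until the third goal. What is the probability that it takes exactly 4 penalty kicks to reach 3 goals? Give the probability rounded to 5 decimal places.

0.30720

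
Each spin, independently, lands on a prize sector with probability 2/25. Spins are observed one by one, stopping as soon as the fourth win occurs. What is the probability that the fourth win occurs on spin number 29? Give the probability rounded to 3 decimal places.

Y = trial on which the fourth success occurs; negative binomial, r=4, p=0.08.
P(Y=29) = C(28,3) · p^4 · (1−p)^25
= 3276 · 4.096e-05 · 0.12436 = 0.01669

0.017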